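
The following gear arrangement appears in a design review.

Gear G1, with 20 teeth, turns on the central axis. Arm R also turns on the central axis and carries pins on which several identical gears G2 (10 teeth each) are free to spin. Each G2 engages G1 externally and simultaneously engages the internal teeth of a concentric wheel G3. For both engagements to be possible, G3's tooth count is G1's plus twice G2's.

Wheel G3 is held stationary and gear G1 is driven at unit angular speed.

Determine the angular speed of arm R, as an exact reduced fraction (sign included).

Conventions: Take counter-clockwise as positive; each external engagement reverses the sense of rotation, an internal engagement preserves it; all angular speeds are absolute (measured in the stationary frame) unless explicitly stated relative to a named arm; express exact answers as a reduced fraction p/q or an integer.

planetary set (20T centre, 10T on arm, 40T internal) — Willis relation
ring teeth: 20 + 2·10 = 40
20(ω_sun−ω_arm) = −40(ω_ring−ω_arm),  ω_ring = 0, ω_sun = 1
20(1−ω_arm) = −40(0−ω_arm)  ⇒  60·ω_arm = 20  ⇒  ω_arm = 1/3
exact speed ratio = 1/3

1/3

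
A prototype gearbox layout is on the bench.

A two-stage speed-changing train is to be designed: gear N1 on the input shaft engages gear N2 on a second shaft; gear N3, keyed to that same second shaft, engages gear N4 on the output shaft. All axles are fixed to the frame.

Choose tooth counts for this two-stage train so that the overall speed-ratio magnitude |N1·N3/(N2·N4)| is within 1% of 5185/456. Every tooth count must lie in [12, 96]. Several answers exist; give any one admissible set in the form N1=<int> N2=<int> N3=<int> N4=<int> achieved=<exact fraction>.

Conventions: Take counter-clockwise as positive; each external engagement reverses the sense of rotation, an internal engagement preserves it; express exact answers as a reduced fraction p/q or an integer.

N1=61 N2=12 N3=85 N4=38 achieved=5185/456

topology: fixed-axis compound train — 2 stages, target 5185/456
target = 5185/456 in lowest terms: an exact hit needs N1·N3 = k·5185 and N2·N4 = k·456 for one integer k, every count in [12, 96]; additionally prefer no 1:1 stage (N1 ≠ N2, N3 ≠ N4)
k = 1: N1·N3 = 5185 = 61·85, N2·N4 = 456 = 12·38
achieved = 61·85/(12·38) = 5185/456; |achieved − target| = 0 ≤ 1037/9120 ✓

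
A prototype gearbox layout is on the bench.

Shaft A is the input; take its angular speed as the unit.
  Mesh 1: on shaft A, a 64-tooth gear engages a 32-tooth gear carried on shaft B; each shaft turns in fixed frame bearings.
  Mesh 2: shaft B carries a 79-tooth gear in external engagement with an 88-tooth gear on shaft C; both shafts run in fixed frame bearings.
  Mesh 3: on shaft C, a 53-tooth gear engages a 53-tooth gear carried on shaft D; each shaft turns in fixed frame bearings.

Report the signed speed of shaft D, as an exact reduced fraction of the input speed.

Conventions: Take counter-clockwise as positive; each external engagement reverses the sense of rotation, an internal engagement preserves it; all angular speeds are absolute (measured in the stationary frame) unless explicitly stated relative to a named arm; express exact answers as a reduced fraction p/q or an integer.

-79/44

3-mesh fixed-axis compound train (all bearings frame-fixed)
mesh 1 [64T→32T]: |ω|/ω_in = 1×64/32 = 2, sense flips to −
mesh 2 [79T→88T]: |ω|/ω_in = 2×79/88 = 79/44, sense flips to +
mesh 3 [53T→53T]: |ω|/ω_in = (79/44)×53/53 = 79/44, sense flips to −
signed output speed (× input speed) = -79/44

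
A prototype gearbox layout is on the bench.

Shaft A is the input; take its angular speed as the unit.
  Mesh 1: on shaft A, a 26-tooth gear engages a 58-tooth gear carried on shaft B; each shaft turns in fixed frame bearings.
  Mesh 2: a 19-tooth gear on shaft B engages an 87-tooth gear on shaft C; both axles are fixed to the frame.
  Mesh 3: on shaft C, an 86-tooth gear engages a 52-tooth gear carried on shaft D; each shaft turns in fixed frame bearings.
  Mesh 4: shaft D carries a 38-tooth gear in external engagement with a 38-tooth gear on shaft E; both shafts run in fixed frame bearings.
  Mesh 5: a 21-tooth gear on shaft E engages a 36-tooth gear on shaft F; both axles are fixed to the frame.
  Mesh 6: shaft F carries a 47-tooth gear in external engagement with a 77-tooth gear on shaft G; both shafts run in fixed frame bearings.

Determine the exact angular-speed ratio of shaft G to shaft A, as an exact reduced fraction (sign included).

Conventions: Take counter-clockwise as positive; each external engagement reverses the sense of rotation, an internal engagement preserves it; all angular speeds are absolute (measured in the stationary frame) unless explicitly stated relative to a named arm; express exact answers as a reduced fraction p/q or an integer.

class = fixed-axis compound train [6 meshes; 6 ratios multiply, 6 sense flips]
mesh 1 [26T→58T]: running ratio 13/29, sense −
mesh 2 [19T→87T]: running ratio 247/2523, sense +
mesh 3 [86T→52T]: running ratio 817/5046, sense −
mesh 4 [38T→38T]: running ratio 817/5046, sense +
mesh 5 [21T→36T]: running ratio 5719/60552, sense −
mesh 6 [47T→77T]: running ratio 38399/666072, sense +
ω_out/ω_in = 38399/666072

38399/666072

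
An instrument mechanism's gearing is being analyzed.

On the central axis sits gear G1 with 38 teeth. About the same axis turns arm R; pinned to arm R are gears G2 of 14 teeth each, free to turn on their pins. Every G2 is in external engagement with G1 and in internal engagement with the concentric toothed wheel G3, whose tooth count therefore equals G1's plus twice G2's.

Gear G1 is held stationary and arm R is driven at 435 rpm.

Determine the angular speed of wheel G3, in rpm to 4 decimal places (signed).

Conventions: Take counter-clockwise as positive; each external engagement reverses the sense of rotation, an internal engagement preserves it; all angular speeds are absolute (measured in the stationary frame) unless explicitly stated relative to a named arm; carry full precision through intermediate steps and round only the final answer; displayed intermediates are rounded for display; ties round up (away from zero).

topology: planetary set — G1 38T / G2 14T / G3 66T, arm = carrier (Willis)
normalise by the input: solve with ω_arm = 1, then scale by 435 rpm
ring teeth: 38 + 2·14 = 66
38(ω_sun−ω_arm) = −66(ω_ring−ω_arm),  ω_sun = 0, ω_arm = 1
ω_ring = 1 − (38/66)(0−1) = 52/33
scale: ω_ring = 52/33 × 435 rpm = +685.4545 rpm

+685.4545 rpm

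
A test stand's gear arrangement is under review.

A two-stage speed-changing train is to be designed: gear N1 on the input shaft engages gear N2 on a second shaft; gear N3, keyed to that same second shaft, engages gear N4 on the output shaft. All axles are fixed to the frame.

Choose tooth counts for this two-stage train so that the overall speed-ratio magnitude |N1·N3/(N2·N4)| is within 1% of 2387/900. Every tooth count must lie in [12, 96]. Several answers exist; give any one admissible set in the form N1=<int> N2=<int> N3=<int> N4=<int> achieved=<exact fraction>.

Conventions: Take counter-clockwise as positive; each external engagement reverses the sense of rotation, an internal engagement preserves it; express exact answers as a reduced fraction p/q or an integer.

N1=31 N2=12 N3=77 N4=75 achieved=2387/900

2-stage fixed-axis compound train for ratio 2387/900
target = 2387/900 in lowest terms: an exact hit needs N1·N3 = k·2387 and N2·N4 = k·900 for one integer k, every count in [12, 96]; additionally prefer no 1:1 stage (N1 ≠ N2, N3 ≠ N4)
k = 1: N1·N3 = 2387 = 31·77, N2·N4 = 900 = 12·75
achieved = 31·77/(12·75) = 2387/900; |achieved − target| = 0 ≤ 2387/90000 ✓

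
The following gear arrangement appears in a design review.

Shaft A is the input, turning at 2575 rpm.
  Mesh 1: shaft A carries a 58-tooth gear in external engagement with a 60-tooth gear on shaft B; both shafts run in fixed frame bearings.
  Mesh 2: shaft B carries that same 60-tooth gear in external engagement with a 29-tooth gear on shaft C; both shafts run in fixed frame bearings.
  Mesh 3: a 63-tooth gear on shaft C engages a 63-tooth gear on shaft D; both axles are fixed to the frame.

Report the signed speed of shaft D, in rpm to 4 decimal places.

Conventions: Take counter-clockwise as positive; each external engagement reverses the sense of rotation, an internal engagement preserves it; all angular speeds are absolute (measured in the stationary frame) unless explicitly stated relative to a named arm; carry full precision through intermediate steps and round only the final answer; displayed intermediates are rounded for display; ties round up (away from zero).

-5150.0000 rpm

recognized (4 fixed axles, 3 meshes): fixed-axis compound train
mesh 1 [58T→60T]: ω = 2575.0000×58/60 = 2489.1667 rpm, sense flips to −
mesh 2 [60T→29T]: ω = 2489.1667×60/29 = 5150.0000 rpm, sense flips to +
mesh 3 [63T→63T]: ω = 5150.0000×63/63 = 5150.0000 rpm, sense flips to −
signed output speed = -5150.0000 rpm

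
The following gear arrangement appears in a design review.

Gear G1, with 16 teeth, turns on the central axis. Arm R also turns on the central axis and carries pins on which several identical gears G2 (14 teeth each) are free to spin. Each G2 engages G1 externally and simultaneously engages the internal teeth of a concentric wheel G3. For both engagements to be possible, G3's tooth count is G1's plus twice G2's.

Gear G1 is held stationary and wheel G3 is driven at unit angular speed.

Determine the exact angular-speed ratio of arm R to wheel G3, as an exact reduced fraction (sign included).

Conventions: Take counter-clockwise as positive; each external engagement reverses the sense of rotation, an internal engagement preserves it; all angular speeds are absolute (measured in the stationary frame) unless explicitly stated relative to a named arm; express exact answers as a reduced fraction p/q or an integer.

planetary set (16T centre, 14T on arm, 44T internal) — Willis relation
ring teeth: 16 + 2·14 = 44
16(ω_sun−ω_arm) = −44(ω_ring−ω_arm),  ω_sun = 0, ω_ring = 1
16(0−ω_arm) = −44(1−ω_arm)  ⇒  60·ω_arm = 44  ⇒  ω_arm = 11/15
ω_out/ω_in = 11/15

11/15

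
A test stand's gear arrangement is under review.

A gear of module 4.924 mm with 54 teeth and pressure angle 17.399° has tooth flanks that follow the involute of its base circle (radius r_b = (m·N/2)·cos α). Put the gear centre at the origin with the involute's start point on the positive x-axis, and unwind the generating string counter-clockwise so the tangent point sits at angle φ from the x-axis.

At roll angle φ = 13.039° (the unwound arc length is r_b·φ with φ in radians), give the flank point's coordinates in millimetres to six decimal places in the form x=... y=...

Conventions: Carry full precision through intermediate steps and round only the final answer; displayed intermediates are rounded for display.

x=130.107775 y=0.495832

recognized (one wheel, involute flank): single-mesh tooth geometry, m = 4.924, N = 54
pitch radius r_p = m·N/2 = 4.924·54/2 = 132.948000
base radius r_b = r_p·cos α = 132.948000·cos 17.399° = 126.865037
roll angle φ = 13.039° = 0.22757348 rad
x = r_b·(cos φ + φ·sin φ) = 130.107775
y = r_b·(sin φ − φ·cos φ) = 0.495832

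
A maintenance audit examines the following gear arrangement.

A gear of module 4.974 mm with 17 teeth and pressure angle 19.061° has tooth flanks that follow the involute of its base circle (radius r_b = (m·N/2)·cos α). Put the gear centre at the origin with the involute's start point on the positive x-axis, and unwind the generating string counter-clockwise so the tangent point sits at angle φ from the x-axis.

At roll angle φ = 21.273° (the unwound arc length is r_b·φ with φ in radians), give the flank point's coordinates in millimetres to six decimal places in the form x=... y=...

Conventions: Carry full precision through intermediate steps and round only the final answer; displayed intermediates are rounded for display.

class = single-mesh tooth geometry [base-circle involute, m = 4.974, 17T]
pitch radius r_p = m·N/2 = 4.974·17/2 = 42.279000
base radius r_b = r_p·cos α = 42.279000·cos 19.061° = 39.960903
roll angle φ = 21.273° = 0.37128389 rad
x = r_b·(cos φ + φ·sin φ) = 42.621044
y = r_b·(sin φ − φ·cos φ) = 0.672409

x=42.621044 y=0.672409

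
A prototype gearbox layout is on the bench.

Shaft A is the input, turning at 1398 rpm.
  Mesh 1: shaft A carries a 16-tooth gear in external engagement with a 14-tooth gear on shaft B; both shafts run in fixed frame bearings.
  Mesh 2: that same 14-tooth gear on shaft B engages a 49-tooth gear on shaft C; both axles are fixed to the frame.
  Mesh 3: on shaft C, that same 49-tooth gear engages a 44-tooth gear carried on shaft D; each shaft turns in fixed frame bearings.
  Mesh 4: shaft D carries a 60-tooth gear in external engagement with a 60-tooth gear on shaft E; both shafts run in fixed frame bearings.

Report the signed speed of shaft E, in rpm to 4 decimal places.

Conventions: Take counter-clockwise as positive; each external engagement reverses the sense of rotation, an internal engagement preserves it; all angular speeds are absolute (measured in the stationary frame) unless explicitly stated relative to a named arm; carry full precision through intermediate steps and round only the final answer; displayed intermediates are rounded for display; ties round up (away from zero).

recognized (5 fixed axles, 4 meshes): fixed-axis compound train
mesh 1 [16T→14T]: ω = 1398.0000×16/14 = 1597.7143 rpm, sense flips to −
mesh 2 [14T→49T]: ω = 1597.7143×14/49 = 456.4898 rpm, sense flips to +
mesh 3 [49T→44T]: ω = 456.4898×49/44 = 508.3636 rpm, sense flips to −
mesh 4 [60T→60T]: ω = 508.3636×60/60 = 508.3636 rpm, sense flips to +
signed output speed = +508.3636 rpm

+508.3636 rpm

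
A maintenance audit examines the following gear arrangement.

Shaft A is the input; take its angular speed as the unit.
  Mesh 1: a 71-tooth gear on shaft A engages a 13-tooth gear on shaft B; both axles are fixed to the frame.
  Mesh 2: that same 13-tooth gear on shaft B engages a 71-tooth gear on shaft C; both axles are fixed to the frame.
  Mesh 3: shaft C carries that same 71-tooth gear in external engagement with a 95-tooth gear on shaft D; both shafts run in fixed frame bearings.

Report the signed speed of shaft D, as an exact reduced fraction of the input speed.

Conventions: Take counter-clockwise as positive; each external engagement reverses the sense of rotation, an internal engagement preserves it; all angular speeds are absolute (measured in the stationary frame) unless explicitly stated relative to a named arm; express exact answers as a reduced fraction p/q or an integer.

-71/95

3-mesh fixed-axis compound train (all bearings frame-fixed)
mesh 1 [71T→13T]: |ω|/ω_in = 1×71/13 = 71/13, sense flips to −
mesh 2 [13T→71T]: |ω|/ω_in = (71/13)×13/71 = 1, sense flips to +
mesh 3 [71T→95T]: |ω|/ω_in = 1×71/95 = 71/95, sense flips to −
signed output speed (× input speed) = -71/95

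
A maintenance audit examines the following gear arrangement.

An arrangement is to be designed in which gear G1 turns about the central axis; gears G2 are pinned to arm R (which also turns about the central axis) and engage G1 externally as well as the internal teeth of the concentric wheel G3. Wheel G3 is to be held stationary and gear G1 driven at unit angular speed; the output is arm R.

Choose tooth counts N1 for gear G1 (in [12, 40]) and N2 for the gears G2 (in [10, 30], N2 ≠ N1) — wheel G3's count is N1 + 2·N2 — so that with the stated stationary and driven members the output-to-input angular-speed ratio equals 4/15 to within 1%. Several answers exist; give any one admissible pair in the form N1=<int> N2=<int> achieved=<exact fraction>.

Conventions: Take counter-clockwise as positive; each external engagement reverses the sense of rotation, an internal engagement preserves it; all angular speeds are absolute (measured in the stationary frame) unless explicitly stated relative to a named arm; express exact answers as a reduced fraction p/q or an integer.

design class (target 4/15): planetary set
Willis with ω_ring = 0: ω_arm/ω_sun = N1/(N1+N3); set equal to 4/15  ⇒  N3/N1 = 1/(4/15) − 1 = 11/4
N3 = N1 + 2·N2  ⇒  N2/N1 = (N3/N1 − 1)/2 = (11/4 − 1)/2 = 7/8
smallest multiple with N1 ≥ 12 and N2 ≥ 10: k = 2  ⇒  N1 = 2·8 = 16, N2 = 2·7 = 14 (N1 ≤ 40, N2 ≤ 30, N2 ≠ N1 ✓), N3 = 16 + 2·14 = 44
check: N1/(N1+N3) with N1 = 16, N3 = 44 gives 4/15; |achieved − target| = 0 ≤ 1/375 ✓

N1=16 N2=14 achieved=4/15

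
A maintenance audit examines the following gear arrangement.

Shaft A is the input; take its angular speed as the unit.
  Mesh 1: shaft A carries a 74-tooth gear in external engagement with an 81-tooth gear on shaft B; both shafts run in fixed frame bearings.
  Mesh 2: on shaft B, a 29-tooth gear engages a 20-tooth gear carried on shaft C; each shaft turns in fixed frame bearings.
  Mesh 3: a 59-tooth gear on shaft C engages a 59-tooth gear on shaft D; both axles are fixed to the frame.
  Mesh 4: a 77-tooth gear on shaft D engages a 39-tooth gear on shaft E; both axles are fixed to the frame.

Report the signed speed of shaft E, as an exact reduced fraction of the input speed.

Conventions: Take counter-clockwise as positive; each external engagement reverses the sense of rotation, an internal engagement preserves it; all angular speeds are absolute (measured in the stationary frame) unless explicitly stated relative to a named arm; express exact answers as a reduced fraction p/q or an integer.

82621/31590

4-mesh fixed-axis compound train (all bearings frame-fixed)
mesh 1 [74T→81T]: |ω|/ω_in = 1×74/81 = 74/81, sense flips to −
mesh 2 [29T→20T]: |ω|/ω_in = (74/81)×29/20 = 1073/810, sense flips to +
mesh 3 [59T→59T]: |ω|/ω_in = (1073/810)×59/59 = 1073/810, sense flips to −
mesh 4 [77T→39T]: |ω|/ω_in = (1073/810)×77/39 = 82621/31590, sense flips to +
signed output speed (× input speed) = 82621/31590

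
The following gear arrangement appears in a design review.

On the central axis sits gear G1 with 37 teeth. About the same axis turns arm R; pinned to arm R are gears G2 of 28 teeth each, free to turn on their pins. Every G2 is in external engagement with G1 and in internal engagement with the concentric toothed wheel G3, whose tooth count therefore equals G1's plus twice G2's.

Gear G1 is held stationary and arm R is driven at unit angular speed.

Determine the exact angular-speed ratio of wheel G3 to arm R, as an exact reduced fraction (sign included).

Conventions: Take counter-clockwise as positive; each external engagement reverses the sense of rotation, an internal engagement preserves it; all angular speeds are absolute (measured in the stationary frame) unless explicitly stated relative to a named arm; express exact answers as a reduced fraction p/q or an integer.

recognized (axles ride arm R): planetary set, 37/28/93 teeth
ring teeth: 37 + 2·28 = 93
37(ω_sun−ω_arm) = −93(ω_ring−ω_arm),  ω_sun = 0, ω_arm = 1
ω_ring = 1 − (37/93)(0−1) = 130/93
ω_out/ω_in = 130/93

130/93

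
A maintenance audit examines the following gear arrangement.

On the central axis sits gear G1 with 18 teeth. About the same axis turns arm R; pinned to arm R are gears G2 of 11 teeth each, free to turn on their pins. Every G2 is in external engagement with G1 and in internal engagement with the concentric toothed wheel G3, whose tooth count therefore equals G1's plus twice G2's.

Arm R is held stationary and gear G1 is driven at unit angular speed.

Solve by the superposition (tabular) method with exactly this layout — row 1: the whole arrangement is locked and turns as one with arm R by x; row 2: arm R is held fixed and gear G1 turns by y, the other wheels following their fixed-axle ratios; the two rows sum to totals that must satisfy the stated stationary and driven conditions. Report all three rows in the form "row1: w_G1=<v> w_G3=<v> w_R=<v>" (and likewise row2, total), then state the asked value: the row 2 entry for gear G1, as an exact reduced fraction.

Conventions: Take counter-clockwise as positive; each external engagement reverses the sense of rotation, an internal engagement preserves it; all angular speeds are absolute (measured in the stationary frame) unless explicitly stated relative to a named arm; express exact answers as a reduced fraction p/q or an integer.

class = planetary set [G3 = 18+2·11 = 40; Willis about the carrier]
superposition row 1 [locked train]: every member turns x
superposition row 2 [arm held]: sun y, ring −(18/40)·y, arm 0
boundary: total ω_arm = x = 0 and total ω_sun = x + y = 1  ⇒  y = 1, x = 0
row 2 ring = −(18/40)·1 = -9/20
totals (row 1 + row 2): sun 0 + 1 = 1, ring 0 + (-9/20) = -9/20, arm 0 + 0 = 0
asked cell (row2, sun) = 1

row1: w_G1=0 w_G3=0 w_R=0
row2: w_G1=1 w_G3=-9/20 w_R=0
total: w_G1=1 w_G3=-9/20 w_R=0
asked value: 1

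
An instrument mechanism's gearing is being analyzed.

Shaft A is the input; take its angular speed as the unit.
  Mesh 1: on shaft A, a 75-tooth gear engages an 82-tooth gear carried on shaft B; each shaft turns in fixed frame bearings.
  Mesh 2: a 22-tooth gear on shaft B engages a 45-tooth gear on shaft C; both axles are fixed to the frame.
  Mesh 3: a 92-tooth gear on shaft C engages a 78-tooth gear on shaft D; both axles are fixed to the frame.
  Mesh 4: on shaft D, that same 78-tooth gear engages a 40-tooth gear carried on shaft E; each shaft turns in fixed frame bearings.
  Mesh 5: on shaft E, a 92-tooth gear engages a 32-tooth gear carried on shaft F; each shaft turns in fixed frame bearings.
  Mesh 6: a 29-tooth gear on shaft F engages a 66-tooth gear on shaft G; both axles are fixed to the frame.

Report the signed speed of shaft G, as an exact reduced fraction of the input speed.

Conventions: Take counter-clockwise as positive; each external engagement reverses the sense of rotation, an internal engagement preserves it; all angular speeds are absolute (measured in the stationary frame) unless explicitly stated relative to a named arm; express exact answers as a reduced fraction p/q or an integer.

6-mesh fixed-axis compound train (all bearings frame-fixed)
mesh 1 [75T→82T]: |ω|/ω_in = 1×75/82 = 75/82, sense flips to −
mesh 2 [22T→45T]: |ω|/ω_in = (75/82)×22/45 = 55/123, sense flips to +
mesh 3 [92T→78T]: |ω|/ω_in = (55/123)×92/78 = 2530/4797, sense flips to −
mesh 4 [78T→40T]: |ω|/ω_in = (2530/4797)×78/40 = 253/246, sense flips to +
mesh 5 [92T→32T]: |ω|/ω_in = (253/246)×92/32 = 5819/1968, sense flips to −
mesh 6 [29T→66T]: |ω|/ω_in = (5819/1968)×29/66 = 15341/11808, sense flips to +
signed output speed (× input speed) = 15341/11808

15341/11808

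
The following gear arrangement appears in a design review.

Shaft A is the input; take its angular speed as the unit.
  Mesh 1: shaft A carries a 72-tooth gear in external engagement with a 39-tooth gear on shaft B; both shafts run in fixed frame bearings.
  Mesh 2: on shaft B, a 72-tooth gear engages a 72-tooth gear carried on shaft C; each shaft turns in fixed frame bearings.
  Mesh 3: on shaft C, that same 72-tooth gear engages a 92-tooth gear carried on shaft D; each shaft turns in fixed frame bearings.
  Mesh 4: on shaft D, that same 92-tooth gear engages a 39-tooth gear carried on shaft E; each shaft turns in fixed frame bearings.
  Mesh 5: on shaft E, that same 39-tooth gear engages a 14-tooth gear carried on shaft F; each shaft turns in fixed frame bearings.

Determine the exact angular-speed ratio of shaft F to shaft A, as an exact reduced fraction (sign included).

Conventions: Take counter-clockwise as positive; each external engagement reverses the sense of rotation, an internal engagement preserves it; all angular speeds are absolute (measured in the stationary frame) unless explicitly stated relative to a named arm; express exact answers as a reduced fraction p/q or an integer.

class = fixed-axis compound train [5 meshes; 5 ratios multiply, 5 sense flips]
mesh 1 [72T→39T]: running ratio 24/13, sense −
mesh 2 [72T→72T]: running ratio 24/13, sense +
mesh 3 [72T→92T]: running ratio 432/299, sense −
mesh 4 [92T→39T]: running ratio 576/169, sense +
mesh 5 [39T→14T]: running ratio 864/91, sense −
ω_out/ω_in = -864/91

-864/91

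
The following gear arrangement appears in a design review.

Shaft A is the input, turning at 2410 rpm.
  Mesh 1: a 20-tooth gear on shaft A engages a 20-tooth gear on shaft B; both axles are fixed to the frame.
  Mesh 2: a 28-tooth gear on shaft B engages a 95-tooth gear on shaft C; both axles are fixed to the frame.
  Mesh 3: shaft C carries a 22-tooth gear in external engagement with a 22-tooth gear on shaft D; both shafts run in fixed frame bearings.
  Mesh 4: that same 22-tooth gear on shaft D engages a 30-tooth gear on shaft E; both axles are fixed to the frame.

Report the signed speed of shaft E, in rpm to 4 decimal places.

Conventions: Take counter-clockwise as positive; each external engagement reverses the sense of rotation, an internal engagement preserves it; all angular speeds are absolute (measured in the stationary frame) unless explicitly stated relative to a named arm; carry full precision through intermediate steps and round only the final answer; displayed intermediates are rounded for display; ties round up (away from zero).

+520.8982 rpm

4-mesh fixed-axis compound train (all bearings frame-fixed)
mesh 1 [20T→20T]: ω = 2410.0000×20/20 = 2410.0000 rpm, sense flips to −
mesh 2 [28T→95T]: ω = 2410.0000×28/95 = 710.3158 rpm, sense flips to +
mesh 3 [22T→22T]: ω = 710.3158×22/22 = 710.3158 rpm, sense flips to −
mesh 4 [22T→30T]: ω = 710.3158×22/30 = 520.8982 rpm, sense flips to +
signed output speed = +520.8982 rpm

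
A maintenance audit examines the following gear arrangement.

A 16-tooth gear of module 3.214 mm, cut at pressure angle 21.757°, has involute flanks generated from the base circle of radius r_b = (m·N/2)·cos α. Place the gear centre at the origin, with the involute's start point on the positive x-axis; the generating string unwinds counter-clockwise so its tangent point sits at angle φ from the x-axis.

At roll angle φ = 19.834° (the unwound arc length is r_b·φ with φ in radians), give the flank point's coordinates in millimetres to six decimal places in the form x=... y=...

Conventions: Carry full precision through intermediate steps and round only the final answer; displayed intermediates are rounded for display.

x=25.268632 y=0.326265

class = single-mesh tooth geometry [base-circle involute, m = 3.214, 16T]
pitch radius r_p = m·N/2 = 3.214·16/2 = 25.712000
base radius r_b = r_p·cos α = 25.712000·cos 21.757° = 23.880387
roll angle φ = 19.834° = 0.34616860 rad
x = r_b·(cos φ + φ·sin φ) = 25.268632
y = r_b·(sin φ − φ·cos φ) = 0.326265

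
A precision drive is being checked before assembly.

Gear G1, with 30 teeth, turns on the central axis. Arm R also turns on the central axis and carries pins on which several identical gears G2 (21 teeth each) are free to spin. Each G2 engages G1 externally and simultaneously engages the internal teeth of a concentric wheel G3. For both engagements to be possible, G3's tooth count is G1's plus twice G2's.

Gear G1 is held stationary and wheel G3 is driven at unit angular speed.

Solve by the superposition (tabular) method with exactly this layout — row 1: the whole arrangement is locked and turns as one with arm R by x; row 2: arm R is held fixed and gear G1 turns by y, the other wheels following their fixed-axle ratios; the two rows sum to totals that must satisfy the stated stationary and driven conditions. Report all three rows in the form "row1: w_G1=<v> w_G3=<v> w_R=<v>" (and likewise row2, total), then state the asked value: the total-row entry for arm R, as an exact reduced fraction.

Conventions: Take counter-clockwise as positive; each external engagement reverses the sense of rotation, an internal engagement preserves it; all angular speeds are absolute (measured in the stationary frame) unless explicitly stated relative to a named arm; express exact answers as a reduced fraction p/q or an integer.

recognized (axles ride arm R): planetary set, 30/21/72 teeth
row 1: whole set turns with the arm by x
row 2 (arm held, sun turns y): ω_ring = −(30/72)·y, ω_arm = 0
boundary: total ω_sun = x + y = 0 and total ω_ring = x − (30/72)·y = 1  ⇒  y = -12/17, x = 12/17
row 2 ring = −(30/72)·(-12/17) = 5/17
totals (row 1 + row 2): sun 12/17 + (-12/17) = 0, ring 12/17 + 5/17 = 1, arm 12/17 + 0 = 12/17
asked cell (total, arm) = 12/17

row1: w_G1=12/17 w_G3=12/17 w_R=12/17
row2: w_G1=-12/17 w_G3=5/17 w_R=0
total: w_G1=0 w_G3=1 w_R=12/17
asked value: 12/17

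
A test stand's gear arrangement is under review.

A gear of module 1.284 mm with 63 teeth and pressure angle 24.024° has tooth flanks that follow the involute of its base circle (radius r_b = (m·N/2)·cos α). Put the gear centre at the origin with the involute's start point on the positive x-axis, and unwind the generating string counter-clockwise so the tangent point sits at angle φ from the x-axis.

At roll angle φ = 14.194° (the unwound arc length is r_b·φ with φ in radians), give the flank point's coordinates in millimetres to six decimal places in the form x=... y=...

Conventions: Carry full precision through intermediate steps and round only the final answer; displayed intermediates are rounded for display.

class = single-mesh tooth geometry [base-circle involute, m = 1.284, 63T]
pitch radius r_p = m·N/2 = 1.284·63/2 = 40.446000
base radius r_b = r_p·cos α = 40.446000·cos 24.024° = 36.942365
roll angle φ = 14.194° = 0.24773203 rad
x = r_b·(cos φ + φ·sin φ) = 38.058630
y = r_b·(sin φ − φ·cos φ) = 0.186073

x=38.058630 y=0.186073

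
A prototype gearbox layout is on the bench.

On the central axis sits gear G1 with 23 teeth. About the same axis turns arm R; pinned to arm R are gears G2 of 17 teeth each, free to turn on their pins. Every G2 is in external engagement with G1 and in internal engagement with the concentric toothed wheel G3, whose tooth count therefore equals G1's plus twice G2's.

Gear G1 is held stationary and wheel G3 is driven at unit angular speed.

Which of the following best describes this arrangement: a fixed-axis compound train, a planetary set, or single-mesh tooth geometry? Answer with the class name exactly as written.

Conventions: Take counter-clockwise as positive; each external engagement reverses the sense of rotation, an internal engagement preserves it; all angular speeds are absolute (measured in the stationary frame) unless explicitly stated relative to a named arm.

recognized (axles ride arm R): planetary set, 23/17/57 teeth
classification: planetary set

planetary set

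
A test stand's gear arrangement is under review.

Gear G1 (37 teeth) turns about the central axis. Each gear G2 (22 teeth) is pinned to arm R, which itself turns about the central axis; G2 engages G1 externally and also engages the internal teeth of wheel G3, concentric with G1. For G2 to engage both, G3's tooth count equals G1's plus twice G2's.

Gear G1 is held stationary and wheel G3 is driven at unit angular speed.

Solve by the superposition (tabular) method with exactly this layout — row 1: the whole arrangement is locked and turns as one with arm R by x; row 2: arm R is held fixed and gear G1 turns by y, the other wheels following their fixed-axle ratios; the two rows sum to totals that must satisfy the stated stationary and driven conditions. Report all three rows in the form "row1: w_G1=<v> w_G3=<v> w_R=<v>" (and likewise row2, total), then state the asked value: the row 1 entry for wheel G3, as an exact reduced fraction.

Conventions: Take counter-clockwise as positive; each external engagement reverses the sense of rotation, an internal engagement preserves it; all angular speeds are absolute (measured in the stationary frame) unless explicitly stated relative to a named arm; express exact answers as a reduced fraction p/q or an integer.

row1: w_G1=81/118 w_G3=81/118 w_R=81/118
row2: w_G1=-81/118 w_G3=37/118 w_R=0
total: w_G1=0 w_G3=1 w_R=81/118
asked value: 81/118

recognized (axles ride arm R): planetary set, 37/22/81 teeth
superposition row 1 [locked train]: every member turns x
row 2 — arm fixed, fixed-axis ratios: sun y, ring −(37/81)·y, arm 0
boundary: total ω_sun = x + y = 0 and total ω_ring = x − (37/81)·y = 1  ⇒  y = -81/118, x = 81/118
row 2 ring = −(37/81)·(-81/118) = 37/118
totals (row 1 + row 2): sun 81/118 + (-81/118) = 0, ring 81/118 + 37/118 = 1, arm 81/118 + 0 = 81/118
asked cell (row1, ring) = 81/118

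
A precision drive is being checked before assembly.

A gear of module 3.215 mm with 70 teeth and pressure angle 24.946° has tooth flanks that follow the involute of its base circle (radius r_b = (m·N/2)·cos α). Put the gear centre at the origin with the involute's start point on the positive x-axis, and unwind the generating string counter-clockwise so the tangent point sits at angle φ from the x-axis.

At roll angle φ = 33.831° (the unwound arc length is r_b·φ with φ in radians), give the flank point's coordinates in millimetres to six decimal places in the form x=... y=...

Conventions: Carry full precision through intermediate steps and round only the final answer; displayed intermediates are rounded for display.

x=118.292253 y=6.760098

topology: single-mesh involute geometry — m = 3.215, N = 70
pitch radius r_p = m·N/2 = 3.215·70/2 = 112.525000
base radius r_b = r_p·cos α = 112.525000·cos 24.946° = 102.027058
roll angle φ = 33.831° = 0.59046234 rad
x = r_b·(cos φ + φ·sin φ) = 118.292253
y = r_b·(sin φ − φ·cos φ) = 6.760098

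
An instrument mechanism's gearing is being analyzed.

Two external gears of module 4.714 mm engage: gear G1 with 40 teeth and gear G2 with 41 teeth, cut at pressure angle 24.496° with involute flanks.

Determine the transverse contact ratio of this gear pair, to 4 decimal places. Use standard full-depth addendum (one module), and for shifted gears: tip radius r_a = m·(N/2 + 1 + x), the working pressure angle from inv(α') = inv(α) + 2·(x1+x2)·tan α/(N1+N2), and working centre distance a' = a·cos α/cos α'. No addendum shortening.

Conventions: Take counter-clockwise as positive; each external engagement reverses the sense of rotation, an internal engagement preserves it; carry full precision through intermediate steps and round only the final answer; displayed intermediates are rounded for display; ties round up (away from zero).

class = single-mesh tooth geometry [involute pair 40T × 41T, m = 4.714]
base radii: r_b1 = 85.793878, r_b2 = 87.938725
tip radii: r_a1 = 98.994000, r_a2 = 101.351000
no profile shift: α' = α, a' = a
action lengths: √(r_a1²−r_b1²) = 49.388486, √(r_a2²−r_b2²) = 50.386564
base pitch p_b = π·m·cos α = 13.476471
CR = (49.388486 + 50.386564 − 190.917000·sin 24.49600°)/13.476471 = 1.529717
contact ratio ≈ 1.5297

1.5297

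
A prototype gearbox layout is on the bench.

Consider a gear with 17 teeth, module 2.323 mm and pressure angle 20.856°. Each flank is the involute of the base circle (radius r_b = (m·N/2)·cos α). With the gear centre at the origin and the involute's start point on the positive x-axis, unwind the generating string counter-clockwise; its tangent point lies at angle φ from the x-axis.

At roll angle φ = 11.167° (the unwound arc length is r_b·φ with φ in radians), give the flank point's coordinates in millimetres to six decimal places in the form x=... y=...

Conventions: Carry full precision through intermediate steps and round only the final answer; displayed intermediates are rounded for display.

recognized (one wheel, involute flank): single-mesh tooth geometry, m = 2.323, N = 17
pitch radius r_p = m·N/2 = 2.323·17/2 = 19.745500
base radius r_b = r_p·cos α = 19.745500·cos 20.856° = 18.451738
roll angle φ = 11.167° = 0.19490092 rad
x = r_b·(cos φ + φ·sin φ) = 18.798875
y = r_b·(sin φ − φ·cos φ) = 0.045364

x=18.798875 y=0.045364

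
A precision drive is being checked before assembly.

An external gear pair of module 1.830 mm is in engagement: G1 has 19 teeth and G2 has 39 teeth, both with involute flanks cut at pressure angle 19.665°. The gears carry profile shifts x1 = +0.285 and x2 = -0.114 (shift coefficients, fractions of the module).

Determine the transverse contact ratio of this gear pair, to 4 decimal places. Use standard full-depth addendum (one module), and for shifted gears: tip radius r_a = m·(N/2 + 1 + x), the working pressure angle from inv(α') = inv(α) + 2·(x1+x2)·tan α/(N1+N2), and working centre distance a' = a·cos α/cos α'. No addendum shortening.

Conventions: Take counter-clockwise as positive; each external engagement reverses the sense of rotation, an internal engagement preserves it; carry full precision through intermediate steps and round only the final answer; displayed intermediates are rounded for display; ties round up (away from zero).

class = single-mesh tooth geometry [involute pair 19T × 39T, m = 1.830]
base radii: r_b1 = 16.371042, r_b2 = 33.603718
tip radii: r_a1 = 19.736550, r_a2 = 37.306380
inv(α') = inv(19.665°) + 2·(+0.285-0.114)·tan α/(19+39) = 0.01625102  ⇒  α' = 20.56488°
a' = a·cos α / cos α' = 53.0700·cos 19.665°/cos 20.56488° = 53.376154
action lengths: √(r_a1²−r_b1²) = 11.023628, √(r_a2²−r_b2²) = 16.203583
base pitch p_b = π·m·cos α = 5.413805
CR = (11.023628 + 16.203583 − 53.376154·sin 20.56488°)/5.413805 = 1.565976
contact ratio ≈ 1.5660

1.5660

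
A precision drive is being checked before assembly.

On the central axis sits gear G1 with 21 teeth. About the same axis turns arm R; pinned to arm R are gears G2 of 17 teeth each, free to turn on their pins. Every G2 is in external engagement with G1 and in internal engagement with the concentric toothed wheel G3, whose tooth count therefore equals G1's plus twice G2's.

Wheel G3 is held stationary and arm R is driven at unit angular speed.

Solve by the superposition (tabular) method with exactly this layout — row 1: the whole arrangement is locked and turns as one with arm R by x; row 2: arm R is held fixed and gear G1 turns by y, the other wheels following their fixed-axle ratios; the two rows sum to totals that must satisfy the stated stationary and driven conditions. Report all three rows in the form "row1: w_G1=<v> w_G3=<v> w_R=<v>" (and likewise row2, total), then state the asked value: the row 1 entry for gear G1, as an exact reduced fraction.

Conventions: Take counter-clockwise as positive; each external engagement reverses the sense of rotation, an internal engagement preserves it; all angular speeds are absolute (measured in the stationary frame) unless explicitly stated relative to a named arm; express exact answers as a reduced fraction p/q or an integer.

row1: w_G1=1 w_G3=1 w_R=1
row2: w_G1=55/21 w_G3=-1 w_R=0
total: w_G1=76/21 w_G3=0 w_R=1
asked value: 1

topology: planetary set — G1 21T / G2 17T / G3 55T, arm = carrier (Willis)
row 1: whole set turns with the arm by x
superposition row 2 [arm held]: sun y, ring −(21/55)·y, arm 0
boundary: total ω_ring = x − (21/55)·y = 0 and total ω_arm = x = 1  ⇒  y = 55/21, x = 1
row 2 ring = −(21/55)·55/21 = -1
totals (row 1 + row 2): sun 1 + 55/21 = 76/21, ring 1 + (-1) = 0, arm 1 + 0 = 1
asked cell (row1, sun) = 1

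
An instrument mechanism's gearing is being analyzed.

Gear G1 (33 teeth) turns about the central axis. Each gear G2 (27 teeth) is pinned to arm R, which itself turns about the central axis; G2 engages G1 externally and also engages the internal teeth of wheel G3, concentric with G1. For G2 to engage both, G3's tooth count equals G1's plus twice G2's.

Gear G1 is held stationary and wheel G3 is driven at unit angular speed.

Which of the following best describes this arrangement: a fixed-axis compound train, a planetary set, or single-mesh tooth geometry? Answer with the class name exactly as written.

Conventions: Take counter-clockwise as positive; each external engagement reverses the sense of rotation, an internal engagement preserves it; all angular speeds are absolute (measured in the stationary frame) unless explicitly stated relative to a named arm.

planetary set

class = planetary set [G3 = 33+2·27 = 87; Willis about the carrier]
classification: planetary set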